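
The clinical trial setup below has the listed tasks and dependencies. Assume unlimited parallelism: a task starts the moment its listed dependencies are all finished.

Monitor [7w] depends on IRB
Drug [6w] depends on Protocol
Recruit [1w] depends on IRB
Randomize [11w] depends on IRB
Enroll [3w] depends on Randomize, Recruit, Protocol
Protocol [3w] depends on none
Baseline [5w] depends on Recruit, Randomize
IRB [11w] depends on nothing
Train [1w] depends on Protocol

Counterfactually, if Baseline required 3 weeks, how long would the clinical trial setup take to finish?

As given, the longest chain is IRB→Randomize→Baseline = 11+11+5 = 27, so the finish is 27 weeks.
Baseline lies on that path, so at 3 weeks the path becomes 25 weeks.
No other chain overtakes it, so the finish is 25 weeks.

25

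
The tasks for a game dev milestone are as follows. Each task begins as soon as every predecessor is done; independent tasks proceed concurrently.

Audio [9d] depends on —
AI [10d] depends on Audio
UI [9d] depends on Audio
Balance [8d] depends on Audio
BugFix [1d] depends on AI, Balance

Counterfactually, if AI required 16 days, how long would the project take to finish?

26

Baseline: Audio→AI→BugFix = 9+10+1 = 20 → 20 days.
Since AI is critical, the +6 change carries straight to that chain (now 26 days).
No other chain overtakes it, so the finish is 26 days.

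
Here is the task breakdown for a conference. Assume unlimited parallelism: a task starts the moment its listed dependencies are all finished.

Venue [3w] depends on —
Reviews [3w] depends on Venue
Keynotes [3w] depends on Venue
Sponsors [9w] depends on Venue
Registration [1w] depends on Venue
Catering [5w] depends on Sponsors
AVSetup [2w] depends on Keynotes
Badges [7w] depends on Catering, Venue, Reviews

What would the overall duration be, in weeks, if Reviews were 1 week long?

24

The binding path is Venue→Sponsors→Catering→Badges = 3+9+5+7 = 24; finish at 24 weeks.
Reviews has 11 weeks of float (longest path through it is 13).
No other chain overtakes it, so the finish is 24 weeks.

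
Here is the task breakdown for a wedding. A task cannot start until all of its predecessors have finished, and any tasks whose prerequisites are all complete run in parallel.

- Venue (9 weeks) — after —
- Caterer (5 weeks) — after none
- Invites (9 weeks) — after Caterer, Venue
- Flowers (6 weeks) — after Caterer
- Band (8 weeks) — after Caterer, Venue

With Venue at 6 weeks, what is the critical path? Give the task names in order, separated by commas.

The binding path is Venue→Invites = 9+9 = 18; finish at 18 weeks.
Venue lies on that path, so at 6 weeks the path becomes 15 weeks.
No other chain overtakes it, so the finish is 15 weeks.

Venue, Invites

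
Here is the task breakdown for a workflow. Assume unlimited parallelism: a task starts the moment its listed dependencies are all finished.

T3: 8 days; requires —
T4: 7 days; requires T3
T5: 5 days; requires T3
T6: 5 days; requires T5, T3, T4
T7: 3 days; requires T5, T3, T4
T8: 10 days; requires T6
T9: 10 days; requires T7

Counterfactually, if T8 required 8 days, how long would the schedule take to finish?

Baseline: T3→T4→T6→T8 = 8+7+5+10 = 30 → 30 days.
T8 lies on that path, so at 8 days the path becomes 28 days.
The critical path is still T3→T4→T6→T8; finish is now 28 days.

28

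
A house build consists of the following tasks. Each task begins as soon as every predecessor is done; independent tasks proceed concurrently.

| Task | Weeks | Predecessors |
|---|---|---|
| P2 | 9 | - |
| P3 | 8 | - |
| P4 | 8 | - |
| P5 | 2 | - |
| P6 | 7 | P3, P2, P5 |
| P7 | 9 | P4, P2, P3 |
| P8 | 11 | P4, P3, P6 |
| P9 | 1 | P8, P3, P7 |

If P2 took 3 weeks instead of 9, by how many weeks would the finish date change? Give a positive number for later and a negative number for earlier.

Actual critical path: P2→P6→P8→P9 = 9+7+11+1 = 28 ⇒ 28 weeks.
Since P2 is critical, the -6 change carries straight to that chain (now 22 weeks).
The binding chain switches to P3→P6→P8→P9 = 8+7+11+1 = 27; finish 27 weeks.
Change in finish: 27 − 28 = -1 weeks.

-1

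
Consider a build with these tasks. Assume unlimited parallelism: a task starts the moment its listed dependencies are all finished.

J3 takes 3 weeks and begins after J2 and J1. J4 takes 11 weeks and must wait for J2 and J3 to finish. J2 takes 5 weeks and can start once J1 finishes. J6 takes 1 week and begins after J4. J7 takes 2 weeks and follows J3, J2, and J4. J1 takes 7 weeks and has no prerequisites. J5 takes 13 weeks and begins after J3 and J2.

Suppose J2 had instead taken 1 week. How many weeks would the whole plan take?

24

As given, the longest chain is J1→J2→J3→J4→J7 = 7+5+3+11+2 = 28, so the finish is 28 weeks.
J2 is on the critical path; changing it to 1 makes that path 24 weeks.
The critical path is still J1→J2→J3→J4→J7; finish is now 24 weeks.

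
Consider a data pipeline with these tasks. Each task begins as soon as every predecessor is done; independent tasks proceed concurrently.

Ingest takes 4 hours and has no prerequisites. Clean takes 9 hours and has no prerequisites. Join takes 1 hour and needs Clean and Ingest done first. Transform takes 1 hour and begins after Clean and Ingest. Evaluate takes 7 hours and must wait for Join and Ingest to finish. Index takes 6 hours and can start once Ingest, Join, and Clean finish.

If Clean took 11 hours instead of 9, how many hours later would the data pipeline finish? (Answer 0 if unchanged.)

2

The binding path is Clean→Join→Evaluate = 9+1+7 = 17; finish at 17 hours.
Since Clean is critical, the +2 change carries straight to that chain (now 19 hours).
That remains the longest chain; total 19 hours.
Change in finish: 19 − 17 = +2 hours.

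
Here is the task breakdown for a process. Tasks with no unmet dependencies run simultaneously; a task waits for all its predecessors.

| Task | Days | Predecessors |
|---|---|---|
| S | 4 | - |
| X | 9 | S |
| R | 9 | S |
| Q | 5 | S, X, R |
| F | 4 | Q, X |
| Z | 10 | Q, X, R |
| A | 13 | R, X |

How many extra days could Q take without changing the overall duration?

Critical path: S→X→Q→Z = 4+9+5+10 = 28, so the finish is 28 days.
Longest path through Q: 28 days (earliest finish 18, latest finish 18).
So Q can slip 18 − 18 = 0 days.

0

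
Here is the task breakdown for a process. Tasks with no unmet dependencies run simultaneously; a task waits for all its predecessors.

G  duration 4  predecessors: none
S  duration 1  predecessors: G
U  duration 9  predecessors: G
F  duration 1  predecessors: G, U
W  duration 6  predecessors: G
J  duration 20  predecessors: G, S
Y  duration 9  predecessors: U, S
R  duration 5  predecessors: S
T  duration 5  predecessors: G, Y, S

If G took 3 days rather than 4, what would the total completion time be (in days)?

Critical path before the change: G→U→Y→T = 4+9+9+5 = 27 giving 27 days.
G lies on that path, so at 3 days the path becomes 26 days.
That remains the longest chain; total 26 days.

26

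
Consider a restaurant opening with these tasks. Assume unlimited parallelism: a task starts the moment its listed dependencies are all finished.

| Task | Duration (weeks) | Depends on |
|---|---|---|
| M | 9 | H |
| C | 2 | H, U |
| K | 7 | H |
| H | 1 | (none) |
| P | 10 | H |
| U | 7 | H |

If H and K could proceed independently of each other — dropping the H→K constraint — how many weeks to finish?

11

Original critical path: H→P = 1+10 = 11 ⇒ 11 weeks.
Without H→K, K's earliest start moves from 1 to 0.
New critical path: H→P = 1+10 = 11 ⇒ 11 weeks.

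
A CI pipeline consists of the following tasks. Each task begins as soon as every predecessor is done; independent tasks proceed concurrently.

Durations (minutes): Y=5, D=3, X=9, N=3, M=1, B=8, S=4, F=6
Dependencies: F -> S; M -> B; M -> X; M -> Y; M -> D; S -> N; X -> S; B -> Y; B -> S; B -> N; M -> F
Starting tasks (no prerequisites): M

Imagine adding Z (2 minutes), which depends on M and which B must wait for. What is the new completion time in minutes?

18

Originally the CI pipeline takes 17 minutes.
With Z inserted, B now waits for max(M, Z).
New critical path: M→Z→B→S→N = 1+2+8+4+3 = 18 ⇒ 18 minutes.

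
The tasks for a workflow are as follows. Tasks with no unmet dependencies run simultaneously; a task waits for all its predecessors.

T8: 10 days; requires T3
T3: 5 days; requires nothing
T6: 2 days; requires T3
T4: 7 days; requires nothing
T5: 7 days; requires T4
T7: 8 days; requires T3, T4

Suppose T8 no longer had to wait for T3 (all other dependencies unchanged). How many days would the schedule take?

With the dependency in place, T3→T8 = 5+10 = 15 sets the finish at 15 days.
Without T3→T8, T8's earliest start moves from 5 to 0.
After: T4→T7 = 7+8 = 15 → 15 days.

15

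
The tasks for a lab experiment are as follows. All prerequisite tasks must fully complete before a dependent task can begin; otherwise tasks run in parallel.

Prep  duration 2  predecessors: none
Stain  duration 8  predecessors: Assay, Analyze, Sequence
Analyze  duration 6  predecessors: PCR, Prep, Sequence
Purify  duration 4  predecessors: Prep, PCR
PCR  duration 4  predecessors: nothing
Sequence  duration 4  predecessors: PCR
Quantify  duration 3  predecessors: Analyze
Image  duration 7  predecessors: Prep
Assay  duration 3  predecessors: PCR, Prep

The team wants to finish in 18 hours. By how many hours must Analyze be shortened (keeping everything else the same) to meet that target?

Current finish: 22 hours; target: 18.
Analyze is on every critical path, so each hour cut from Analyze cuts the finish by one (this holds down to a finish of 17).
Need 22 − 18 = 4 hours off Analyze → Analyze becomes 2 hours, finish becomes 18.

4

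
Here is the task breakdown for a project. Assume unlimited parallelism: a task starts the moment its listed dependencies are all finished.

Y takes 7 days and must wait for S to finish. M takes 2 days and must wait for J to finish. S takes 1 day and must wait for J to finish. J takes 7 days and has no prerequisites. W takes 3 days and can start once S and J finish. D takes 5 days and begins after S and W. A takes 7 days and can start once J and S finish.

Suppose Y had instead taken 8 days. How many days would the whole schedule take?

16

Critical path before the change: J→S→W→D = 7+1+3+5 = 16 giving 16 days.
The longest path through Y is only 15 days, so Y has float 1.
That remains the longest chain; total 16 days.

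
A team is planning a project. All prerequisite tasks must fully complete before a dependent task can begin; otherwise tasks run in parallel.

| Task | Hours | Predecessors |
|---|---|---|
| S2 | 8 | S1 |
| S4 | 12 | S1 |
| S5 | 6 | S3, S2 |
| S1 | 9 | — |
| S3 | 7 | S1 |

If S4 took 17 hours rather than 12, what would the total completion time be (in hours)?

26

As given, the longest chain is S1→S2→S5 = 9+8+6 = 23, so the finish is 23 hours.
The longest path through S4 is only 21 hours, so S4 has float 2.
New critical path: S1→S4 = 9+17 = 26 ⇒ 26 hours.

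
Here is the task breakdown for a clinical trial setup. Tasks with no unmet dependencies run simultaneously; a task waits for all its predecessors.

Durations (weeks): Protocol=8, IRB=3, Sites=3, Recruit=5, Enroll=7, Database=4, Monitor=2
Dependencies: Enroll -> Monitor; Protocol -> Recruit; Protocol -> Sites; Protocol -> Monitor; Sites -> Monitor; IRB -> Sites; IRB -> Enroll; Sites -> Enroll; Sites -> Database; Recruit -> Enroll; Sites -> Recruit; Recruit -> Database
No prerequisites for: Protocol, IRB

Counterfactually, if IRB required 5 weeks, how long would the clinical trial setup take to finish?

25

Critical path before the change: Protocol→Sites→Recruit→Enroll→Monitor = 8+3+5+7+2 = 25 giving 25 weeks.
IRB is off the critical path — its longest chain is 20 weeks, giving 5 of slack.
That remains the longest chain; total 25 weeks.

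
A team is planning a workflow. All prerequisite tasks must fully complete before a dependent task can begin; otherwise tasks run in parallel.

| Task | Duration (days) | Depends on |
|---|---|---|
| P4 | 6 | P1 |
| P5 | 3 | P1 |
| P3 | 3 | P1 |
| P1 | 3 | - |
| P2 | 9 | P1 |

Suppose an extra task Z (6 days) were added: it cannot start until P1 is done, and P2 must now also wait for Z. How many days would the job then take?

18

Originally the job takes 12 days.
With Z inserted, P2 now waits for max(P1, Z).
New critical path: P1→Z→P2 = 3+6+9 = 18 ⇒ 18 days.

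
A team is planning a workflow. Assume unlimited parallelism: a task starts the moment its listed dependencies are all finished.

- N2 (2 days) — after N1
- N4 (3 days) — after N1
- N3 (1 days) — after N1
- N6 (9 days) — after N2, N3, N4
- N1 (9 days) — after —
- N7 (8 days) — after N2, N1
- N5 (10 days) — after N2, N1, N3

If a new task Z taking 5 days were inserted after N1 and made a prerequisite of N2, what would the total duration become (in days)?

26

Originally the workflow takes 21 days.
With Z inserted, N2 now waits for max(N1, Z).
New critical path: N1→Z→N2→N5 = 9+5+2+10 = 26 ⇒ 26 days.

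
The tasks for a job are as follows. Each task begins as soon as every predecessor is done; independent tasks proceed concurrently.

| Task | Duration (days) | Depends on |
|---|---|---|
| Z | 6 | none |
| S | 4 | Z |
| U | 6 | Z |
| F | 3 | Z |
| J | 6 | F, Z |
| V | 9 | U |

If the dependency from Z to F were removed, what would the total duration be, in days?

21

With the dependency in place, Z→U→V = 6+6+9 = 21 sets the finish at 21 days.
Without Z→F, F's earliest start moves from 6 to 0.
New critical path: Z→U→V = 6+6+9 = 21 ⇒ 21 days.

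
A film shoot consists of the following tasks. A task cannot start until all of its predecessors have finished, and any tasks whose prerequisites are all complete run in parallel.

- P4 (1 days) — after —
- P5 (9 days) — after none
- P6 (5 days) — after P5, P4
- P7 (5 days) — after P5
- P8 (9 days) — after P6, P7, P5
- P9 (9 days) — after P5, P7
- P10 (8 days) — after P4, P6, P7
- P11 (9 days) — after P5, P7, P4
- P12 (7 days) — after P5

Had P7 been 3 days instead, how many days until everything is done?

23

The binding path is P5→P7→P8 = 9+5+9 = 23; finish at 23 days.
P7 lies on that path, so at 3 days the path becomes 21 days.
Now P5→P6→P8 = 9+5+9 = 23 is longest, so the finish becomes 23 days.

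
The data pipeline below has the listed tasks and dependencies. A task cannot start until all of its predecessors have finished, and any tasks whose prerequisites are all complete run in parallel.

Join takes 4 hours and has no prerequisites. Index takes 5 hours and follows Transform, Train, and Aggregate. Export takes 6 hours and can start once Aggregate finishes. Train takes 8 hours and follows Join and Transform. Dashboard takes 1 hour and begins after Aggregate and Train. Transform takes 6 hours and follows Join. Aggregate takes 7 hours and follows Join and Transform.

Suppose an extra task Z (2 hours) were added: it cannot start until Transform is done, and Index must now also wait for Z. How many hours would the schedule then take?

Originally the schedule takes 23 hours.
With Z inserted, Index now waits for max(Transform, Train, Aggregate, Z).
New critical path: Join→Transform→Aggregate→Export = 4+6+7+6 = 23 ⇒ 23 hours.

23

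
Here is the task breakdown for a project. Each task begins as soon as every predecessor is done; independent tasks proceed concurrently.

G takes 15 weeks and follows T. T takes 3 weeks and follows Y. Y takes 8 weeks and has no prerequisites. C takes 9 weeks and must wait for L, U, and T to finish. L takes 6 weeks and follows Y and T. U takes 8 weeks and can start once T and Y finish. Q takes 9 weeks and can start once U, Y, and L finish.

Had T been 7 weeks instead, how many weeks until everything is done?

Critical path before the change: Y→T→U→C = 8+3+8+9 = 28 giving 28 weeks.
T is on the critical path; changing it to 7 makes that path 32 weeks.
That remains the longest chain; total 32 weeks.

32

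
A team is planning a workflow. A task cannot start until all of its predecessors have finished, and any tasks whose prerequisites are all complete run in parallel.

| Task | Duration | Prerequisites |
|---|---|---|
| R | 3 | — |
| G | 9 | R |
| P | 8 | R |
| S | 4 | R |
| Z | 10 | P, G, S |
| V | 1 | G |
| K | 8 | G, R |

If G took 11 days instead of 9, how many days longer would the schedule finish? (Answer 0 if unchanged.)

2

The binding path is R→G→Z = 3+9+10 = 22; finish at 22 days.
G is on the critical path; changing it to 11 makes that path 24 days.
That remains the longest chain; total 24 days.
Change in finish: 24 − 22 = +2 days.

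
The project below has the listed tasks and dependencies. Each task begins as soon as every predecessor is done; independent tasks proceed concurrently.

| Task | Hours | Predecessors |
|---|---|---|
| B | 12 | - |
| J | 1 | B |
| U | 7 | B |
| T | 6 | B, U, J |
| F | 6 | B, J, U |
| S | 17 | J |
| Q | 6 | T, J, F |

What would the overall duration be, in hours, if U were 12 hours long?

36

Critical path before the change: B→U→T→Q = 12+7+6+6 = 31 giving 31 hours.
Since U is critical, the +5 change carries straight to that chain (now 36 hours).
No other chain overtakes it, so the finish is 36 hours.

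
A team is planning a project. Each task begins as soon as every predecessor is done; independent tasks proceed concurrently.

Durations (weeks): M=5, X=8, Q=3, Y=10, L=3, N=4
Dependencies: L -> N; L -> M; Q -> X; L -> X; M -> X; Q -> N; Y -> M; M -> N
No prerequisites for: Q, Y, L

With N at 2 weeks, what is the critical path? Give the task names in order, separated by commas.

Y, M, X

Baseline: Y→M→X = 10+5+8 = 23 → 23 weeks.
The longest path through N is only 19 weeks, so N has float 4.
That remains the longest chain; total 23 weeks.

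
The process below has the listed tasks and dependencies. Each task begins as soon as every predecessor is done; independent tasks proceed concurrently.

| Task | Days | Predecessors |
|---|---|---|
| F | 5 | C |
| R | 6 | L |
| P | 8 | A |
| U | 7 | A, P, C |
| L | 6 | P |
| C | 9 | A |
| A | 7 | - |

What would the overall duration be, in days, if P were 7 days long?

26

Baseline: A→P→L→R = 7+8+6+6 = 27 → 27 days.
Since P is critical, the -1 change carries straight to that chain (now 26 days).
No other chain overtakes it, so the finish is 26 days.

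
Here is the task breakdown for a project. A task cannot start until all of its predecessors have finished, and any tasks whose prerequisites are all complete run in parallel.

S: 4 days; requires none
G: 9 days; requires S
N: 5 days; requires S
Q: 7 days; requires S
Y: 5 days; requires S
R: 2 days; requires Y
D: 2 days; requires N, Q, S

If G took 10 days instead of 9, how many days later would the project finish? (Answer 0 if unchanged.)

Actual critical path: S→G = 4+9 = 13 ⇒ 13 days.
G lies on that path, so at 10 days the path becomes 14 days.
That remains the longest chain; total 14 days.
Change in finish: 14 − 13 = +1 days.

1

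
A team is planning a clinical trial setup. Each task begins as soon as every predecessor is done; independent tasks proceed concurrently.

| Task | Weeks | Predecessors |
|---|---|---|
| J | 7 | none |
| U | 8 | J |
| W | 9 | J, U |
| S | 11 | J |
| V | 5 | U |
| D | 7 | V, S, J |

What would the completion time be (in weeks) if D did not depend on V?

Before: longest chain J→U→V→D = 7+8+5+7 = 27, finish 27.
Without V→D, D's earliest start moves from 20 to 18.
After: J→S→D = 7+11+7 = 25 → 25 weeks.

25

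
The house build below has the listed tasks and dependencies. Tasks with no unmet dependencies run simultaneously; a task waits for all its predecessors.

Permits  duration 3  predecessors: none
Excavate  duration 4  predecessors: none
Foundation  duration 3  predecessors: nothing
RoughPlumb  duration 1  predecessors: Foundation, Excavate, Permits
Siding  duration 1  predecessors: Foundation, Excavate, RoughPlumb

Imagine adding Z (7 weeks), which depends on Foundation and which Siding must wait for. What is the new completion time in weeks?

11

Originally the project takes 6 weeks.
With Z inserted, Siding now waits for max(Foundation, Excavate, RoughPlumb, Z).
New critical path: Foundation→Z→Siding = 3+7+1 = 11 ⇒ 11 weeks.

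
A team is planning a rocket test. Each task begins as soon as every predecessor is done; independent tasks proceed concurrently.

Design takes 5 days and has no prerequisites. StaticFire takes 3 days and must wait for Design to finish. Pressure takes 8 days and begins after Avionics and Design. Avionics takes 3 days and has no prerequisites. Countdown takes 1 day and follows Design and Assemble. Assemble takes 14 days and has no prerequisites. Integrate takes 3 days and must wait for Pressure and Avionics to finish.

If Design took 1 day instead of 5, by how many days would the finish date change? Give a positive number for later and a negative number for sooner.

Critical path before the change: Design→Pressure→Integrate = 5+8+3 = 16 giving 16 days.
Design is on the critical path; changing it to 1 makes that path 12 days.
New critical path: Assemble→Countdown = 14+1 = 15 ⇒ 15 days.
Change in finish: 15 − 16 = -1 days.

-1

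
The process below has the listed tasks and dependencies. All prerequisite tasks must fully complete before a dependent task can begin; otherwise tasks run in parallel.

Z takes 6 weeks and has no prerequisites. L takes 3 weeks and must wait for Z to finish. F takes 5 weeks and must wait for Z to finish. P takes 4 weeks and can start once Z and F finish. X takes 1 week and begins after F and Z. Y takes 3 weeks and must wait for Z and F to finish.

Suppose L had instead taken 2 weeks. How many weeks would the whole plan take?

15

Actual critical path: Z→F→P = 6+5+4 = 15 ⇒ 15 weeks.
L is off the critical path — its longest chain is 9 weeks, giving 6 of slack.
The critical path is still Z→F→P; finish is now 15 weeks.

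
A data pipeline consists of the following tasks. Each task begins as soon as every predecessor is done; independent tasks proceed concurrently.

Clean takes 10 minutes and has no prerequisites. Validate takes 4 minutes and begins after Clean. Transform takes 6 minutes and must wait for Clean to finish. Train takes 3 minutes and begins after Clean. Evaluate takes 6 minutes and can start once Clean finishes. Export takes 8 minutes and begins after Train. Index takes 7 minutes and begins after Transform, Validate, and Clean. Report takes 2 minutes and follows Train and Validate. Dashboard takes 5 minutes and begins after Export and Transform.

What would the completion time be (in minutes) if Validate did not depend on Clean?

26

Original critical path: Clean→Train→Export→Dashboard = 10+3+8+5 = 26 ⇒ 26 minutes.
Without Clean→Validate, Validate's earliest start moves from 10 to 0.
After: Clean→Train→Export→Dashboard = 10+3+8+5 = 26 → 26 minutes.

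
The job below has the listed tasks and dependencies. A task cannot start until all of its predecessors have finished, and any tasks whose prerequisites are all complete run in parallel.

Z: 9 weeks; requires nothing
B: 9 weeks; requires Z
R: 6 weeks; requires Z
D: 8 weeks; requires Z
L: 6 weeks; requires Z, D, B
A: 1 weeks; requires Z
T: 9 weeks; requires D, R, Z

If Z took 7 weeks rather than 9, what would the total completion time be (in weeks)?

Critical path before the change: Z→D→T = 9+8+9 = 26 giving 26 weeks.
Z is on the critical path; changing it to 7 makes that path 24 weeks.
No other chain overtakes it, so the finish is 24 weeks.

24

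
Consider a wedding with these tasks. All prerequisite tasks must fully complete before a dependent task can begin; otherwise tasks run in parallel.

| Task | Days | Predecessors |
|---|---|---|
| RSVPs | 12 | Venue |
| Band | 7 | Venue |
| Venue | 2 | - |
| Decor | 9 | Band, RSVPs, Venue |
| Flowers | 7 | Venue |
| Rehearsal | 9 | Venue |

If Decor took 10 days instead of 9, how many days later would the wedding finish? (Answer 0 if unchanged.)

As given, the longest chain is Venue→RSVPs→Decor = 2+12+9 = 23, so the finish is 23 days.
Decor lies on that path, so at 10 days the path becomes 24 days.
The critical path is still Venue→RSVPs→Decor; finish is now 24 days.
Change in finish: 24 − 23 = +1 days.

1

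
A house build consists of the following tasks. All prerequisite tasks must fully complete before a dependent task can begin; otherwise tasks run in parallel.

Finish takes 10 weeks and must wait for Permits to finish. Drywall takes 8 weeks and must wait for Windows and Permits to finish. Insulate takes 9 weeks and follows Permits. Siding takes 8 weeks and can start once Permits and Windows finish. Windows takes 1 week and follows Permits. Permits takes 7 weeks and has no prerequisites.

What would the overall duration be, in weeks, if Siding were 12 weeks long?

Actual critical path: Permits→Finish = 7+10 = 17 ⇒ 17 weeks.
Siding has 1 week of float (longest path through it is 16).
New critical path: Permits→Windows→Siding = 7+1+12 = 20 ⇒ 20 weeks.

20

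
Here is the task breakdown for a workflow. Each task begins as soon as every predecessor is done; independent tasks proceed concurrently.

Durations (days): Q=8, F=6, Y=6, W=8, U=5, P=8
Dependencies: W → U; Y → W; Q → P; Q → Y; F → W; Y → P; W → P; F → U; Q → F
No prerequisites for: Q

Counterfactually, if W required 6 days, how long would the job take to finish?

Actual critical path: Q→F→W→P = 8+6+8+8 = 30 ⇒ 30 days.
W lies on that path, so at 6 days the path becomes 28 days.
No other chain overtakes it, so the finish is 28 days.

28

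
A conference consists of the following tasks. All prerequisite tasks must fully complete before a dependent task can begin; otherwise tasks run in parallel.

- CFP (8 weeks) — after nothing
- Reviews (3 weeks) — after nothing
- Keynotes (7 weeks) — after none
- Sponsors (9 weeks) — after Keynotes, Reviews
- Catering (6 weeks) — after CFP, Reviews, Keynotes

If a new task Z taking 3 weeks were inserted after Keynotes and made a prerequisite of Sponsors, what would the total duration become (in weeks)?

19

Originally the job takes 16 weeks.
With Z inserted, Sponsors now waits for max(Keynotes, Reviews, Z).
New critical path: Keynotes→Z→Sponsors = 7+3+9 = 19 ⇒ 19 weeks.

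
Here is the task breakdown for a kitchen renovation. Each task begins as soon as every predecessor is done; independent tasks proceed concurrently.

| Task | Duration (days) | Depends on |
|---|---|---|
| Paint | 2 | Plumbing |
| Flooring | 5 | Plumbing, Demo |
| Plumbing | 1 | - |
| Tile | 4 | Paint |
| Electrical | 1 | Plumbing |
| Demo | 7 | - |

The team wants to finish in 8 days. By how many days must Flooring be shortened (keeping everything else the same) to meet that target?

4

Current finish: 12 days; target: 8.
Flooring is on every critical path, so each day cut from Flooring cuts the finish by one (this holds down to a finish of 8).
Need 12 − 8 = 4 days off Flooring → Flooring becomes 1 day, finish becomes 8.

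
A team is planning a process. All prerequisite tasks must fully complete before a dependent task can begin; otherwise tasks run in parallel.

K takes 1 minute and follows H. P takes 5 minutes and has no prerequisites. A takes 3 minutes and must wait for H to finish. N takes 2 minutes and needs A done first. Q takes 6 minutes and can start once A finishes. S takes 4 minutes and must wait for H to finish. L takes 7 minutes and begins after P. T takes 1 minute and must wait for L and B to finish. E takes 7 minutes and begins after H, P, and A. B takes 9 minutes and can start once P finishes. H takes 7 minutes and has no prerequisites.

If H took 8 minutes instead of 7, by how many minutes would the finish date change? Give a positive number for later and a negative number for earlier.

Actual critical path: H→A→E = 7+3+7 = 17 ⇒ 17 minutes.
H is on the critical path; changing it to 8 makes that path 18 minutes.
No other chain overtakes it, so the finish is 18 minutes.
Change in finish: 18 − 17 = +1 minutes.

1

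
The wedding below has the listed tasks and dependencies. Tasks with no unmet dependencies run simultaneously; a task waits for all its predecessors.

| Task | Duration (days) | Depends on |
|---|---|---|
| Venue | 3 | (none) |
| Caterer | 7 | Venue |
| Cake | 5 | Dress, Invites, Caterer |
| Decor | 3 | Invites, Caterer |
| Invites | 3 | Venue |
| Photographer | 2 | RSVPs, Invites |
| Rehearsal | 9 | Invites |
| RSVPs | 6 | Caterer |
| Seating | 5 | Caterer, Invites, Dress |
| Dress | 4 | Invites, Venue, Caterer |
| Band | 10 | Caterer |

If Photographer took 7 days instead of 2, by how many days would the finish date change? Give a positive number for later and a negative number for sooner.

As given, the longest chain is Venue→Caterer→Band = 3+7+10 = 20, so the finish is 20 days.
Photographer has 2 days of float (longest path through it is 18).
Now Venue→Caterer→RSVPs→Photographer = 3+7+6+7 = 23 is longest, so the finish becomes 23 days.
Change in finish: 23 − 20 = +3 days.

3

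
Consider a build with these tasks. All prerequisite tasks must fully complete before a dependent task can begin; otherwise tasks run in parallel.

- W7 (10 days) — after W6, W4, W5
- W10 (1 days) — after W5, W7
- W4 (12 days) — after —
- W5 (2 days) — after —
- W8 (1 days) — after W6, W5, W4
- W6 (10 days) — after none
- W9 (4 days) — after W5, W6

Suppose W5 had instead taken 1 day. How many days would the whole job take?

Critical path before the change: W4→W7→W10 = 12+10+1 = 23 giving 23 days.
The longest path through W5 is only 13 days, so W5 has float 10.
That remains the longest chain; total 23 days.

23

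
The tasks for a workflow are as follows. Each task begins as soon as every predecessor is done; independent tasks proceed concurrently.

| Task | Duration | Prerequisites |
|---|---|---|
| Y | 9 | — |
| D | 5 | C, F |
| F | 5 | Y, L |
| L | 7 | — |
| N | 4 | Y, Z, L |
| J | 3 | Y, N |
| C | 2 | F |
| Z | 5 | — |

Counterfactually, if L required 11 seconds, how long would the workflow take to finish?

Actual critical path: Y→F→C→D = 9+5+2+5 = 21 ⇒ 21 seconds.
L is off the critical path — its longest chain is 19 seconds, giving 2 of slack.
Now L→F→C→D = 11+5+2+5 = 23 is longest, so the finish becomes 23 seconds.

23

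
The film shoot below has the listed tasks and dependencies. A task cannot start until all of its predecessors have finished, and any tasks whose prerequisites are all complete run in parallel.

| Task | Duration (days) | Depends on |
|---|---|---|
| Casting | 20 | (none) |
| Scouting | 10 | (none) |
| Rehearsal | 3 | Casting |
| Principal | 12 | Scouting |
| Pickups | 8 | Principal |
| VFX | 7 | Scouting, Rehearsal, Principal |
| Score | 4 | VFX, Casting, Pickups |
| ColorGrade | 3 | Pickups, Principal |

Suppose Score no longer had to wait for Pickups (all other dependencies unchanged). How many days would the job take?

34

Before: longest chain Casting→Rehearsal→VFX→Score = 20+3+7+4 = 34, finish 34.
Dropping Pickups→Score doesn't change Score's earliest start (30); another predecessor still binds.
The longest chain is now Casting→Rehearsal→VFX→Score = 20+3+7+4 = 34, so the job takes 34 days.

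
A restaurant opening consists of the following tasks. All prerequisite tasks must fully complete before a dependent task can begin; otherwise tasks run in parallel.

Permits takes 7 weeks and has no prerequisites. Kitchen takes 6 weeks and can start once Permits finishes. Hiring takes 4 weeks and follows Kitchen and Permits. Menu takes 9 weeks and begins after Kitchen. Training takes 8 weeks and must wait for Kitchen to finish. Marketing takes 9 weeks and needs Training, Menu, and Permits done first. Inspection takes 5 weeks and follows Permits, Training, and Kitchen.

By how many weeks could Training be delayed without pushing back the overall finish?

Permits→Kitchen→Menu→Marketing = 7+6+9+9 = 31 sets the makespan at 31 weeks.
Longest path through Training: 30 weeks (earliest finish 21, latest finish 22).
Slack of Training = 14 − 13 = 1 week.

1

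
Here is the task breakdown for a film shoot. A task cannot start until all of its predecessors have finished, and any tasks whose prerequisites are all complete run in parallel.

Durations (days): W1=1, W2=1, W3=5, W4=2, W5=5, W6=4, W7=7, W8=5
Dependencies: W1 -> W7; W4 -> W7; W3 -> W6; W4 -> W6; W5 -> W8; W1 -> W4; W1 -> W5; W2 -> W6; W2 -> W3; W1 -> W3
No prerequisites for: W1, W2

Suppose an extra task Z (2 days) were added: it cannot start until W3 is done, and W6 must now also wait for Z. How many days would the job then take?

12

Originally the job takes 11 days.
With Z inserted, W6 now waits for max(W4, W3, W2, Z).
New critical path: W1→W3→Z→W6 = 1+5+2+4 = 12 ⇒ 12 days.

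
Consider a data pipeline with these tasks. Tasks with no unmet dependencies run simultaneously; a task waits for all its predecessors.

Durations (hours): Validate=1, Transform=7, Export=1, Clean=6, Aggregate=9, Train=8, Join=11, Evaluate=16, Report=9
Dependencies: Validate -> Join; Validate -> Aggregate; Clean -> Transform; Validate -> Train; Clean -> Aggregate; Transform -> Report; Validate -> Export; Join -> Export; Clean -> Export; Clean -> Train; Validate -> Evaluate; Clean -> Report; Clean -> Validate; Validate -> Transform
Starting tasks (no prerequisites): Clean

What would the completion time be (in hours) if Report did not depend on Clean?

23

Original critical path: Clean→Validate→Transform→Report = 6+1+7+9 = 23 ⇒ 23 hours.
Dropping Clean→Report doesn't change Report's earliest start (14); another predecessor still binds.
New critical path: Clean→Validate→Transform→Report = 6+1+7+9 = 23 ⇒ 23 hours.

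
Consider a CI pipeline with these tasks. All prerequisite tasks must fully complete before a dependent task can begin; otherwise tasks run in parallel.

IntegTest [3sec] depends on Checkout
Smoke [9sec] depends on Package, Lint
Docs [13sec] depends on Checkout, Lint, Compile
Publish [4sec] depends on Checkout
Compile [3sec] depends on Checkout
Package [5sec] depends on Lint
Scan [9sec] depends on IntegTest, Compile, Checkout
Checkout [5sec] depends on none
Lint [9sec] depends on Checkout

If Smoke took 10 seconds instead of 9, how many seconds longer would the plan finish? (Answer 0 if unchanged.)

1

As given, the longest chain is Checkout→Lint→Package→Smoke = 5+9+5+9 = 28, so the finish is 28 seconds.
Smoke is on the critical path; changing it to 10 makes that path 29 seconds.
The critical path is still Checkout→Lint→Package→Smoke; finish is now 29 seconds.
Change in finish: 29 − 28 = +1 seconds.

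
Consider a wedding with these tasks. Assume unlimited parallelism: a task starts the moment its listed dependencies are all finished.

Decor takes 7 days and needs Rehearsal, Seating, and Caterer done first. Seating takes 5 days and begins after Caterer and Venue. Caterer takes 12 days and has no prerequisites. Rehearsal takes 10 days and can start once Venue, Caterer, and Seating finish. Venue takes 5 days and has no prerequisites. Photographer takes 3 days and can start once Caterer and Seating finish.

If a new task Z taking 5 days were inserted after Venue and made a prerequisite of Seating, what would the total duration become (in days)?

34

Originally the schedule takes 34 days.
With Z inserted, Seating now waits for max(Caterer, Venue, Z).
New critical path: Caterer→Seating→Rehearsal→Decor = 12+5+10+7 = 34 ⇒ 34 days.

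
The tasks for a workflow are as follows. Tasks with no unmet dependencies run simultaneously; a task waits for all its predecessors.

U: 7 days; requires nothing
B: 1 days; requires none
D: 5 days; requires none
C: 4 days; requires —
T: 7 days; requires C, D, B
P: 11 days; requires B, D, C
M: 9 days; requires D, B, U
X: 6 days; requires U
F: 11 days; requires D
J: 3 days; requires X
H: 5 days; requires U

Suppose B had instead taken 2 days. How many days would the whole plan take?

16

Critical path before the change: U→M = 7+9 = 16 giving 16 days.
B has 4 days of float (longest path through it is 12).
That remains the longest chain; total 16 days.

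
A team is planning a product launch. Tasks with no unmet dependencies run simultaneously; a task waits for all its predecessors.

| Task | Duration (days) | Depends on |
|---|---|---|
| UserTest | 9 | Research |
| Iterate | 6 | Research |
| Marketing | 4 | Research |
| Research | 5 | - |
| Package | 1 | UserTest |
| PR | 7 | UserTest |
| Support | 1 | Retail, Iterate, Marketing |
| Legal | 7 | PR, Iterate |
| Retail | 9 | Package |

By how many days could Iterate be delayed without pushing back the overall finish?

10

Research→UserTest→PR→Legal = 5+9+7+7 = 28 sets the makespan at 28 days.
The longest chain containing Iterate totals 18 days.
Float = 28 − 18 = 10.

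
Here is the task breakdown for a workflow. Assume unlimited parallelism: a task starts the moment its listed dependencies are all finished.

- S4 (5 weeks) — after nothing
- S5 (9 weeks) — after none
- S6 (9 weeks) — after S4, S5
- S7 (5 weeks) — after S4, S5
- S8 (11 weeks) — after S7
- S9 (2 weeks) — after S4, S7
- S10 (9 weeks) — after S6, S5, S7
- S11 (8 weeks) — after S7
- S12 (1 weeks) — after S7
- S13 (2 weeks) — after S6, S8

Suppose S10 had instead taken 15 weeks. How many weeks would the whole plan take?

The binding path is S5→S6→S10 = 9+9+9 = 27; finish at 27 weeks.
S10 lies on that path, so at 15 weeks the path becomes 33 weeks.
No other chain overtakes it, so the finish is 33 weeks.

33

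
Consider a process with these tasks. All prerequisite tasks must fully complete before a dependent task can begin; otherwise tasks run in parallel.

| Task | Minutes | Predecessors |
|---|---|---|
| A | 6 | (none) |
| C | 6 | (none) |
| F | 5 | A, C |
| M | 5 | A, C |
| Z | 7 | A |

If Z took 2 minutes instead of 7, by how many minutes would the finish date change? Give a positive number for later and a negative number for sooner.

As given, the longest chain is A→Z = 6+7 = 13, so the finish is 13 minutes.
Since Z is critical, the -5 change carries straight to that chain (now 8 minutes).
New critical path: A→F = 6+5 = 11 ⇒ 11 minutes.
Change in finish: 11 − 13 = -2 minutes.

-2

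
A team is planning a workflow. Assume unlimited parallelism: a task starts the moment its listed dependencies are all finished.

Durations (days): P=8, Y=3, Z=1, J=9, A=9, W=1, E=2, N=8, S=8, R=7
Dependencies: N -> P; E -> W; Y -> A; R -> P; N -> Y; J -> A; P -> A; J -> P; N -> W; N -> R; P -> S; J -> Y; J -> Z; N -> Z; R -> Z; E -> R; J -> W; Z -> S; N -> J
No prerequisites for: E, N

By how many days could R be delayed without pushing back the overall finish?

The longest chain is N→J→P→A = 8+9+8+9 = 34; overall finish 34 days.
Longest path through R: 32 days (earliest finish 15, latest finish 17).
Float = 34 − 32 = 2.

2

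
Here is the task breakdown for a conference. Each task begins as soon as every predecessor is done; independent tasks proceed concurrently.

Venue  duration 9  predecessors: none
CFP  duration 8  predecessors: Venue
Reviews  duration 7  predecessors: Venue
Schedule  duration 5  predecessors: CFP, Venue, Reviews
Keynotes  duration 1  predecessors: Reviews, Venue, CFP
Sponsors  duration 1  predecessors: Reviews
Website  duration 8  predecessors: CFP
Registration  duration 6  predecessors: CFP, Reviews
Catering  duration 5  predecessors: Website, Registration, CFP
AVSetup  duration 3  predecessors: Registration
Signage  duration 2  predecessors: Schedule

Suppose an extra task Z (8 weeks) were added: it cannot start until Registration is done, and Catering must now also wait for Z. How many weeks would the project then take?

36

Originally the project takes 30 weeks.
With Z inserted, Catering now waits for max(Website, Registration, CFP, Z).
New critical path: Venue→CFP→Registration→Z→Catering = 9+8+6+8+5 = 36 ⇒ 36 weeks.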